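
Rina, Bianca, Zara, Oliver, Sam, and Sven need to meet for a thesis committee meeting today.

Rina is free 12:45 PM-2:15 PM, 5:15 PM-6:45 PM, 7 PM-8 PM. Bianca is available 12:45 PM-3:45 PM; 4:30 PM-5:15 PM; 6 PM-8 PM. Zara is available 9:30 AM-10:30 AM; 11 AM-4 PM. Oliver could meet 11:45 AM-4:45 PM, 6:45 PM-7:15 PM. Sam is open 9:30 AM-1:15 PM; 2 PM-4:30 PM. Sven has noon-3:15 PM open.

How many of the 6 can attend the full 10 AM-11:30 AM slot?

Sam can make the full 10:00-11:30 slot — that's 1.

1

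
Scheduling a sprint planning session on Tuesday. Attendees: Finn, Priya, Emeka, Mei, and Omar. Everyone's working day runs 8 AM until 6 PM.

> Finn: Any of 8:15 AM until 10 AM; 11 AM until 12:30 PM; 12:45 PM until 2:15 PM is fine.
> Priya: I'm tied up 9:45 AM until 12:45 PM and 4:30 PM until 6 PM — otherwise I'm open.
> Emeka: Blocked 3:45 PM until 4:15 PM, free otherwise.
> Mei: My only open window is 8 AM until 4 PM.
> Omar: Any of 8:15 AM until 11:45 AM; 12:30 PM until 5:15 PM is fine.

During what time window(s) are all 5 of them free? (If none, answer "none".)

Finn free: 08:15-10:00, 11:00-12:30, 12:45-14:15.
Priya free: 08:00-09:45, 12:45-16:30 (invert busy blocks within the working day).
Emeka free: 08:00-15:45, 16:15-18:00 (invert busy blocks within the working day).
Mei free: 08:00-16:00.
Omar free: 08:15-11:45, 12:30-17:15.
Finn ∩ Priya: 08:15-09:45, 12:45-14:15.
Finn ∩ Priya ∩ Emeka: 08:15-09:45, 12:45-14:15.
Finn ∩ Priya ∩ Emeka ∩ Mei: 08:15-09:45, 12:45-14:15.
Finn ∩ Priya ∩ Emeka ∩ Mei ∩ Omar: 08:15-09:45, 12:45-14:15.

08:15-09:45, 12:45-14:15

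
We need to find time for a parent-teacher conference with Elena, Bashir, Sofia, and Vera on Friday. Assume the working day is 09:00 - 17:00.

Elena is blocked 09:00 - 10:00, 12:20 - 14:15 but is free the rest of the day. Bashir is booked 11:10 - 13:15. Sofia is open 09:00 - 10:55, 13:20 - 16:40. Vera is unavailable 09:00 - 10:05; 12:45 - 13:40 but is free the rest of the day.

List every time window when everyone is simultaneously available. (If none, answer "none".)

Elena free: 10:00-12:20, 14:15-17:00 (invert busy blocks within the working day).
Bashir free: 09:00-11:10, 13:15-17:00 (invert busy blocks within the working day).
Sofia free: 09:00-10:55, 13:20-16:40.
Vera free: 10:05-12:45, 13:40-17:00 (invert busy blocks within the working day).
Elena ∩ Bashir: 10:00-11:10, 14:15-17:00.
Elena ∩ Bashir ∩ Sofia: 10:00-10:55, 14:15-16:40.
Elena ∩ Bashir ∩ Sofia ∩ Vera: 10:05-10:55, 14:15-16:40.

10:05-10:55, 14:15-16:40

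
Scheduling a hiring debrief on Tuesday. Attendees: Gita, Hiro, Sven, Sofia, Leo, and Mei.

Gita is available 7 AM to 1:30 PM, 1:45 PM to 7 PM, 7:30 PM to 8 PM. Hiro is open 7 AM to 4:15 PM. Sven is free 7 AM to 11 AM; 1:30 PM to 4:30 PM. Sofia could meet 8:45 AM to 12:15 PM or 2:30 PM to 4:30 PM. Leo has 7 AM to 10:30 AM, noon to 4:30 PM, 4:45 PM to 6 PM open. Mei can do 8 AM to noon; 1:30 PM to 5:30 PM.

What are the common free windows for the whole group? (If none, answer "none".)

08:45-10:30, 14:30-16:15

Gita ∩ Hiro: 07:00-13:30, 13:45-16:15.
Gita ∩ Hiro ∩ Sven: 07:00-11:00, 13:45-16:15.
Gita ∩ Hiro ∩ Sven ∩ Sofia: 08:45-11:00, 14:30-16:15.
Gita ∩ Hiro ∩ Sven ∩ Sofia ∩ Leo: 08:45-10:30, 14:30-16:15.
Gita ∩ Hiro ∩ Sven ∩ Sofia ∩ Leo ∩ Mei: 08:45-10:30, 14:30-16:15.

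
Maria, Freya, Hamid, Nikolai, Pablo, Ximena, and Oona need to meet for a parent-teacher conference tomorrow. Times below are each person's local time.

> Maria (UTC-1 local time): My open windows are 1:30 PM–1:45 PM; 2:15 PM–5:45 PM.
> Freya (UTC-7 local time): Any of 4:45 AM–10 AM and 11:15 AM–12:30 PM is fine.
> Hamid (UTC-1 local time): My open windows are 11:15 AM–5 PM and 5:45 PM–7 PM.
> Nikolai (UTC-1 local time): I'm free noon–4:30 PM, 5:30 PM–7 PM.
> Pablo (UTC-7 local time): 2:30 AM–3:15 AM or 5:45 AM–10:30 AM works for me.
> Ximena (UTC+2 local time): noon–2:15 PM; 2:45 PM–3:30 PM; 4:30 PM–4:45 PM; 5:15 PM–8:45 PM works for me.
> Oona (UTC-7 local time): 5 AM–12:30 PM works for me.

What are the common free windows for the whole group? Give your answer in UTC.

14:30-14:45, 15:15-17:00

Maria in UTC: 14:30-14:45, 15:15-18:45 (add 1h to convert from UTC-1).
Freya in UTC: 11:45-17:00, 18:15-19:30 (add 7h to convert from UTC-7).
Hamid in UTC: 12:15-18:00, 18:45-20:00 (add 1h to convert from UTC-1).
Nikolai in UTC: 13:00-17:30, 18:30-20:00 (add 1h to convert from UTC-1).
Pablo in UTC: 09:30-10:15, 12:45-17:30 (add 7h to convert from UTC-7).
Ximena in UTC: 10:00-12:15, 12:45-13:30, 14:30-14:45, 15:15-18:45 (subtract 2h to convert from UTC+2).
Oona in UTC: 12:00-19:30 (add 7h to convert from UTC-7).
Maria ∩ Freya: 14:30-14:45, 15:15-17:00, 18:15-18:45.
Maria ∩ Freya ∩ Hamid: 14:30-14:45, 15:15-17:00.
Maria ∩ Freya ∩ Hamid ∩ Nikolai: 14:30-14:45, 15:15-17:00.
Maria ∩ Freya ∩ Hamid ∩ Nikolai ∩ Pablo: 14:30-14:45, 15:15-17:00.
Maria ∩ Freya ∩ Hamid ∩ Nikolai ∩ Pablo ∩ Ximena: 14:30-14:45, 15:15-17:00.
Maria ∩ Freya ∩ Hamid ∩ Nikolai ∩ Pablo ∩ Ximena ∩ Oona: 14:30-14:45, 15:15-17:00.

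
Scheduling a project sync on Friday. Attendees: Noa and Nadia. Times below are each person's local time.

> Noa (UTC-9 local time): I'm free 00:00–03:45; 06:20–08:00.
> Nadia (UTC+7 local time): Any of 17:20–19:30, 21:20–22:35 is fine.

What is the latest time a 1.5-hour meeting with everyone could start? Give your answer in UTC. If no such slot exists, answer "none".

11:00

Noa in UTC: 09:00-12:45, 15:20-17:00 (add 9h to convert from UTC-9).
Nadia in UTC: 10:20-12:30, 14:20-15:35 (subtract 7h to convert from UTC+7).
Noa ∩ Nadia: 10:20-12:30, 15:20-15:35.
The last common window of at least 90 minutes is 10:20-12:30; a 90-minute meeting can start as late as 11:00 and still end by 12:30.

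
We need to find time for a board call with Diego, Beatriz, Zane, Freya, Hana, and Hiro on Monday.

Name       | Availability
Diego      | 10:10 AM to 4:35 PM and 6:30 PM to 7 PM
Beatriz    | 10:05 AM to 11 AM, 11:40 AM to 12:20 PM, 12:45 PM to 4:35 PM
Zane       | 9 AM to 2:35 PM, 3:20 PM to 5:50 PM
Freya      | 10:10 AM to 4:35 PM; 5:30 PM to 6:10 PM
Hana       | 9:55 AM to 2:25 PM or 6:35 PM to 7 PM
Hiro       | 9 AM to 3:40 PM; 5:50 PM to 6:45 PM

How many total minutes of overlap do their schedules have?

Diego ∩ Beatriz: 10:10-11:00, 11:40-12:20, 12:45-16:35.
Diego ∩ Beatriz ∩ Zane: 10:10-11:00, 11:40-12:20, 12:45-14:35, 15:20-16:35.
Diego ∩ Beatriz ∩ Zane ∩ Freya: 10:10-11:00, 11:40-12:20, 12:45-14:35, 15:20-16:35.
Diego ∩ Beatriz ∩ Zane ∩ Freya ∩ Hana: 10:10-11:00, 11:40-12:20, 12:45-14:25.
Diego ∩ Beatriz ∩ Zane ∩ Freya ∩ Hana ∩ Hiro: 10:10-11:00, 11:40-12:20, 12:45-14:25.
Summing the common windows: 50 + 40 + 100 = 190 minutes.

190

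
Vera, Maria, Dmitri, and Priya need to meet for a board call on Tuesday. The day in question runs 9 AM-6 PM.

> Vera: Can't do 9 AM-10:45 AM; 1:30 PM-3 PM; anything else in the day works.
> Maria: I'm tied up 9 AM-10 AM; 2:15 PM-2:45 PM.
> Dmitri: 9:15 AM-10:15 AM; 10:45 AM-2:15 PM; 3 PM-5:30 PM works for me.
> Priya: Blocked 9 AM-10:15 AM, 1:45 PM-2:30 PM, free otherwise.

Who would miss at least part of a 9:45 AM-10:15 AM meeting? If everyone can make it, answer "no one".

Maria, Priya, Vera

Vera free: 10:45-13:30, 15:00-18:00 (invert busy blocks within the working day).
Maria free: 10:00-14:15, 14:45-18:00 (invert busy blocks within the working day).
Dmitri free: 09:15-10:15, 10:45-14:15, 15:00-17:30.
Priya free: 10:15-13:45, 14:30-18:00 (invert busy blocks within the working day).
Vera: not fully free for 09:45-10:15. Maria: not fully free for 09:45-10:15. Dmitri: free for 09:45-10:15. Priya: not fully free for 09:45-10:15.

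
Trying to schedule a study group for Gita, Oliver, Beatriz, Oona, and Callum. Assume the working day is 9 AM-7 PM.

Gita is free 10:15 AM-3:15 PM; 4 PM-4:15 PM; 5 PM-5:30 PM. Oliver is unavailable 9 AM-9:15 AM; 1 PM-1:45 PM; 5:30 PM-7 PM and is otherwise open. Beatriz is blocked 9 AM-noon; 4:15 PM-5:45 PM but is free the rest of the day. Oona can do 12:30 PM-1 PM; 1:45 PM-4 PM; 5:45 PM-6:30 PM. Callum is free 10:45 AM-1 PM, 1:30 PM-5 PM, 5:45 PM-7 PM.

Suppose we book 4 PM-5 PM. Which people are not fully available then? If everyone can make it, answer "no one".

Gita free: 10:15-15:15, 16:00-16:15, 17:00-17:30.
Oliver free: 09:15-13:00, 13:45-17:30 (invert busy blocks within the working day).
Beatriz free: 12:00-16:15, 17:45-19:00 (invert busy blocks within the working day).
Oona free: 12:30-13:00, 13:45-16:00, 17:45-18:30.
Callum free: 10:45-13:00, 13:30-17:00, 17:45-19:00.
Gita: not fully free for 16:00-17:00. Oliver: free for 16:00-17:00. Beatriz: not fully free for 16:00-17:00. Oona: not fully free for 16:00-17:00. Callum: free for 16:00-17:00.

Beatriz, Gita, Oona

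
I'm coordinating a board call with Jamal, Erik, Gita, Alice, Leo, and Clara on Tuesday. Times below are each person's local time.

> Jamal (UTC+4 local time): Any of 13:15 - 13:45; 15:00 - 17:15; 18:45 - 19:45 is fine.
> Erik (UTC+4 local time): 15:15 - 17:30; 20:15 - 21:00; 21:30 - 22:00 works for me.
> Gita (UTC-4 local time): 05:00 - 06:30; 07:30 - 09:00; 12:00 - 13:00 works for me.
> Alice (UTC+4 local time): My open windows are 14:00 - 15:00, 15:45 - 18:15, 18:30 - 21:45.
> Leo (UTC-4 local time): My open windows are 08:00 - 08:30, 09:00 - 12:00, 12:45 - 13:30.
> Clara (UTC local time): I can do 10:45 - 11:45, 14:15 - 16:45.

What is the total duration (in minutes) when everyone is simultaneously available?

Jamal in UTC: 09:15-09:45, 11:00-13:15, 14:45-15:45 (subtract 4h to convert from UTC+4).
Erik in UTC: 11:15-13:30, 16:15-17:00, 17:30-18:00 (subtract 4h to convert from UTC+4).
Gita in UTC: 09:00-10:30, 11:30-13:00, 16:00-17:00 (add 4h to convert from UTC-4).
Alice in UTC: 10:00-11:00, 11:45-14:15, 14:30-17:45 (subtract 4h to convert from UTC+4).
Leo in UTC: 12:00-12:30, 13:00-16:00, 16:45-17:30 (add 4h to convert from UTC-4).
Clara in UTC: 10:45-11:45, 14:15-16:45.
Jamal ∩ Erik: 11:15-13:15.
Jamal ∩ Erik ∩ Gita: 11:30-13:00.
Jamal ∩ Erik ∩ Gita ∩ Alice: 11:45-13:00.
Jamal ∩ Erik ∩ Gita ∩ Alice ∩ Leo: 12:00-12:30.
Jamal ∩ Erik ∩ Gita ∩ Alice ∩ Leo ∩ Clara: ∅.
There is no time when everyone is free.
There is no common window, so the total is 0 minutes.

0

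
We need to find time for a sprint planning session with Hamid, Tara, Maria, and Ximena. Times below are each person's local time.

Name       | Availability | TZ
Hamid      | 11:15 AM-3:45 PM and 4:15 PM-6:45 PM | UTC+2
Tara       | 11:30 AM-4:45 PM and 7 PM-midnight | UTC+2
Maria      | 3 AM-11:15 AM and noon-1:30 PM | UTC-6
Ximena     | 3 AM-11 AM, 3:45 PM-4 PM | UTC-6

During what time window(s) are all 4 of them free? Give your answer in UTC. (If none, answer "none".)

Hamid in UTC: 09:15-13:45, 14:15-16:45 (subtract 2h to convert from UTC+2).
Tara in UTC: 09:30-14:45, 17:00-22:00 (subtract 2h to convert from UTC+2).
Maria in UTC: 09:00-17:15, 18:00-19:30 (add 6h to convert from UTC-6).
Ximena in UTC: 09:00-17:00, 21:45-22:00 (add 6h to convert from UTC-6).
Hamid ∩ Tara: 09:30-13:45, 14:15-14:45.
Hamid ∩ Tara ∩ Maria: 09:30-13:45, 14:15-14:45.
Hamid ∩ Tara ∩ Maria ∩ Ximena: 09:30-13:45, 14:15-14:45.

09:30-13:45, 14:15-14:45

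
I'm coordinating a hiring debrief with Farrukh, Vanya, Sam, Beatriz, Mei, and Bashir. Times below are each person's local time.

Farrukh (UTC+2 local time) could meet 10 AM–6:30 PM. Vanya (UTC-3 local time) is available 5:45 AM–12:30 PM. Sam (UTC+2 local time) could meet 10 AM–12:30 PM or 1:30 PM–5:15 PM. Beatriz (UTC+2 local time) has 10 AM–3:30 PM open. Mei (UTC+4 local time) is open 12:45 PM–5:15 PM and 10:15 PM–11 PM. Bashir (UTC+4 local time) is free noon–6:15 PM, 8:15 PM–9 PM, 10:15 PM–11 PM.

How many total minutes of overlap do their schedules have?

210

Farrukh in UTC: 08:00-16:30 (subtract 2h to convert from UTC+2).
Vanya in UTC: 08:45-15:30 (add 3h to convert from UTC-3).
Sam in UTC: 08:00-10:30, 11:30-15:15 (subtract 2h to convert from UTC+2).
Beatriz in UTC: 08:00-13:30 (subtract 2h to convert from UTC+2).
Mei in UTC: 08:45-13:15, 18:15-19:00 (subtract 4h to convert from UTC+4).
Bashir in UTC: 08:00-14:15, 16:15-17:00, 18:15-19:00 (subtract 4h to convert from UTC+4).
Farrukh ∩ Vanya: 08:45-15:30.
Farrukh ∩ Vanya ∩ Sam: 08:45-10:30, 11:30-15:15.
Farrukh ∩ Vanya ∩ Sam ∩ Beatriz: 08:45-10:30, 11:30-13:30.
Farrukh ∩ Vanya ∩ Sam ∩ Beatriz ∩ Mei: 08:45-10:30, 11:30-13:15.
Farrukh ∩ Vanya ∩ Sam ∩ Beatriz ∩ Mei ∩ Bashir: 08:45-10:30, 11:30-13:15.
Summing the common windows: 105 + 105 = 210 minutes.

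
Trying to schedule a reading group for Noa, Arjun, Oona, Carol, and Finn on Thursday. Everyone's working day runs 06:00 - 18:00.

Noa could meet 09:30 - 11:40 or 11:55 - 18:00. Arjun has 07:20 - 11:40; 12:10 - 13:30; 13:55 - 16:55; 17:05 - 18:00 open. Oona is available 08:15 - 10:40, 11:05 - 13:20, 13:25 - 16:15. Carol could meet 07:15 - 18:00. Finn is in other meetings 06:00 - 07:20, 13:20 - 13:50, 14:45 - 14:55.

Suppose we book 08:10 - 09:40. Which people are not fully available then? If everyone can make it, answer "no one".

Noa, Oona

Noa free: 09:30-11:40, 11:55-18:00.
Arjun free: 07:20-11:40, 12:10-13:30, 13:55-16:55, 17:05-18:00.
Oona free: 08:15-10:40, 11:05-13:20, 13:25-16:15.
Carol free: 07:15-18:00.
Finn free: 07:20-13:20, 13:50-14:45, 14:55-18:00 (invert busy blocks within the working day).
Noa: not fully free for 08:10-09:40. Arjun: free for 08:10-09:40. Oona: not fully free for 08:10-09:40. Carol: free for 08:10-09:40. Finn: free for 08:10-09:40.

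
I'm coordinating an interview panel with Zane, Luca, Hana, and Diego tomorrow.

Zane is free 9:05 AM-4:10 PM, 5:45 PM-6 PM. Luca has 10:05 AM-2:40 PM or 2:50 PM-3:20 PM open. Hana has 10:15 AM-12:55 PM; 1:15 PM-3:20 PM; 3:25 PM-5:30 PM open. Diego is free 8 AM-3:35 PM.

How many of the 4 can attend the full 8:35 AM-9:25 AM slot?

1

Diego can make the full 08:35-09:25 slot — that's 1.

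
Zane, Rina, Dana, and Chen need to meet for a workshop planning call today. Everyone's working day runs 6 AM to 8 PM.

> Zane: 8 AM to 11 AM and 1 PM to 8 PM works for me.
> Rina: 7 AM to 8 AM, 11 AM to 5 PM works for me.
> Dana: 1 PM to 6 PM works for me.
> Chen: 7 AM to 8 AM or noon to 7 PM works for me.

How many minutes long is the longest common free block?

Zane ∩ Rina: 13:00-17:00.
Zane ∩ Rina ∩ Dana: 13:00-17:00.
Zane ∩ Rina ∩ Dana ∩ Chen: 13:00-17:00.
So the common availability across everyone is 13:00-17:00.
The longest is 13:00-17:00 at 240 minutes.

240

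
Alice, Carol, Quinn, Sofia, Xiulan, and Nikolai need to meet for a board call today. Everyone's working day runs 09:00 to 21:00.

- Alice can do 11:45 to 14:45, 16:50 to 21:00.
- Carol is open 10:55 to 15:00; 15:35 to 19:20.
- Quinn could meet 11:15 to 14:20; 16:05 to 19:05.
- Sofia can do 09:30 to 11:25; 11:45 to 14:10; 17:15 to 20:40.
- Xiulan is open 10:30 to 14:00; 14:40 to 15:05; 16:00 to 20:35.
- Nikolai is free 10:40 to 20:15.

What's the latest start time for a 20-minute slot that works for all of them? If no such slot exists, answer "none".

18:45

Alice ∩ Carol: 11:45-14:45, 16:50-19:20.
Alice ∩ Carol ∩ Quinn: 11:45-14:20, 16:50-19:05.
Alice ∩ Carol ∩ Quinn ∩ Sofia: 11:45-14:10, 17:15-19:05.
Alice ∩ Carol ∩ Quinn ∩ Sofia ∩ Xiulan: 11:45-14:00, 17:15-19:05.
Alice ∩ Carol ∩ Quinn ∩ Sofia ∩ Xiulan ∩ Nikolai: 11:45-14:00, 17:15-19:05.
The last common window of at least 20 minutes is 17:15-19:05; a 20-minute meeting can start as late as 18:45 and still end by 19:05.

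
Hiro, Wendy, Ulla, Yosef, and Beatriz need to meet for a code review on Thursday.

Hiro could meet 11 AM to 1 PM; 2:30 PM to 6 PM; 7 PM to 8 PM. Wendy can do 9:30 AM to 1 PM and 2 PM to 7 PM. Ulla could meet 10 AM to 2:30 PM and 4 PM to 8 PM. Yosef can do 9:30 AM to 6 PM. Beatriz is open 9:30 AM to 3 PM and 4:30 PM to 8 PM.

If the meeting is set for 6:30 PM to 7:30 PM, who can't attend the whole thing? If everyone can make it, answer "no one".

Hiro: not fully free for 18:30-19:30. Wendy: not fully free for 18:30-19:30. Ulla: free for 18:30-19:30. Yosef: not fully free for 18:30-19:30. Beatriz: free for 18:30-19:30.

Hiro, Wendy, Yosef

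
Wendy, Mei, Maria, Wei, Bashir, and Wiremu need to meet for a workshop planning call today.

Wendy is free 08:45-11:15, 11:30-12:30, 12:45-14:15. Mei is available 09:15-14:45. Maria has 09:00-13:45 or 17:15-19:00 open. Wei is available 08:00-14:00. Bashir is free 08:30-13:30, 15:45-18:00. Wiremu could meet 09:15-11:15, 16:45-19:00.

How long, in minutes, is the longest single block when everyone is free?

120

Wendy ∩ Mei: 09:15-11:15, 11:30-12:30, 12:45-14:15.
Wendy ∩ Mei ∩ Maria: 09:15-11:15, 11:30-12:30, 12:45-13:45.
Wendy ∩ Mei ∩ Maria ∩ Wei: 09:15-11:15, 11:30-12:30, 12:45-13:45.
Wendy ∩ Mei ∩ Maria ∩ Wei ∩ Bashir: 09:15-11:15, 11:30-12:30, 12:45-13:30.
Wendy ∩ Mei ∩ Maria ∩ Wei ∩ Bashir ∩ Wiremu: 09:15-11:15.
Those are the intersection windows.
The longest is 09:15-11:15 at 120 minutes.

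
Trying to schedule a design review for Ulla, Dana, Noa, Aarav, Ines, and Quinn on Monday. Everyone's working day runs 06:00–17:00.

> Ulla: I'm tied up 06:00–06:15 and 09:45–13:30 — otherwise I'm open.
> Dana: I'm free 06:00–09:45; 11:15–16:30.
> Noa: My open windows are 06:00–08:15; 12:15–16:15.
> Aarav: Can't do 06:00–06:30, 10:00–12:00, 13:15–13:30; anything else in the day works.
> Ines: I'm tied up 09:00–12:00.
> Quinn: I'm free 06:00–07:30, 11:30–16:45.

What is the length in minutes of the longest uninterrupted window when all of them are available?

165

Ulla free: 06:15-09:45, 13:30-17:00 (invert busy blocks within the working day).
Dana free: 06:00-09:45, 11:15-16:30.
Noa free: 06:00-08:15, 12:15-16:15.
Aarav free: 06:30-10:00, 12:00-13:15, 13:30-17:00 (invert busy blocks within the working day).
Ines free: 06:00-09:00, 12:00-17:00 (invert busy blocks within the working day).
Quinn free: 06:00-07:30, 11:30-16:45.
Ulla ∩ Dana: 06:15-09:45, 13:30-16:30.
Ulla ∩ Dana ∩ Noa: 06:15-08:15, 13:30-16:15.
Ulla ∩ Dana ∩ Noa ∩ Aarav: 06:30-08:15, 13:30-16:15.
Ulla ∩ Dana ∩ Noa ∩ Aarav ∩ Ines: 06:30-08:15, 13:30-16:15.
Ulla ∩ Dana ∩ Noa ∩ Aarav ∩ Ines ∩ Quinn: 06:30-07:30, 13:30-16:15.
Those are the intersection windows.
The longest is 13:30-16:15 at 165 minutes.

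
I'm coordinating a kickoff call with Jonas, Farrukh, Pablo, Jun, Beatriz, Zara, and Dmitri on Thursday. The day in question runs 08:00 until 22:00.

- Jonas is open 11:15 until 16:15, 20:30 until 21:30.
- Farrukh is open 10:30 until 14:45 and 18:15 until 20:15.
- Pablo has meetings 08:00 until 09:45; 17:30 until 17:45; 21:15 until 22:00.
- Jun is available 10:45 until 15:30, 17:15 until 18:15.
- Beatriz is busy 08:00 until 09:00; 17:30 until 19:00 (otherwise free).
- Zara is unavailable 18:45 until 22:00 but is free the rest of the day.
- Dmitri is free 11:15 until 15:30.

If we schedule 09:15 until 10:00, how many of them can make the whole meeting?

2

Jonas free: 11:15-16:15, 20:30-21:30.
Farrukh free: 10:30-14:45, 18:15-20:15.
Pablo free: 09:45-17:30, 17:45-21:15 (invert busy blocks within the working day).
Jun free: 10:45-15:30, 17:15-18:15.
Beatriz free: 09:00-17:30, 19:00-22:00 (invert busy blocks within the working day).
Zara free: 08:00-18:45 (invert busy blocks within the working day).
Dmitri free: 11:15-15:30.
Beatriz and Zara can make the full 09:15-10:00 slot — that's 2.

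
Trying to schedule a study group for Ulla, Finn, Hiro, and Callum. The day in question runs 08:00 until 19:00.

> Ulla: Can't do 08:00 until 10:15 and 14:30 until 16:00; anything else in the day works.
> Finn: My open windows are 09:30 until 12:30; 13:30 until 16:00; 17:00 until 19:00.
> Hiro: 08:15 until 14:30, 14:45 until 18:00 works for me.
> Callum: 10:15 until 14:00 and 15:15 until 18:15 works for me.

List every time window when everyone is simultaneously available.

10:15-12:30, 13:30-14:00, 17:00-18:00

Ulla free: 10:15-14:30, 16:00-19:00 (invert busy blocks within the working day).
Finn free: 09:30-12:30, 13:30-16:00, 17:00-19:00.
Hiro free: 08:15-14:30, 14:45-18:00.
Callum free: 10:15-14:00, 15:15-18:15.
Ulla ∩ Finn: 10:15-12:30, 13:30-14:30, 17:00-19:00.
Ulla ∩ Finn ∩ Hiro: 10:15-12:30, 13:30-14:30, 17:00-18:00.
Ulla ∩ Finn ∩ Hiro ∩ Callum: 10:15-12:30, 13:30-14:00, 17:00-18:00.
So the common availability across everyone is 10:15-12:30, 13:30-14:00, 17:00-18:00.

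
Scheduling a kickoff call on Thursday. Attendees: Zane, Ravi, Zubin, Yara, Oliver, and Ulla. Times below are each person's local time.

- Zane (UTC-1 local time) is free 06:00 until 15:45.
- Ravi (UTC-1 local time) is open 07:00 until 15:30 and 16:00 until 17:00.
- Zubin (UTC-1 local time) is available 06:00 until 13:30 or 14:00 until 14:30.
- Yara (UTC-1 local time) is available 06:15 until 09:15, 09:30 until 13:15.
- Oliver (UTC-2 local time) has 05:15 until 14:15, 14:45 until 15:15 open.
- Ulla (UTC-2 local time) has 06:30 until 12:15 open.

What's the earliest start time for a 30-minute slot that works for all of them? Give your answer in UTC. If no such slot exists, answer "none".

08:30

Zane in UTC: 07:00-16:45 (add 1h to convert from UTC-1).
Ravi in UTC: 08:00-16:30, 17:00-18:00 (add 1h to convert from UTC-1).
Zubin in UTC: 07:00-14:30, 15:00-15:30 (add 1h to convert from UTC-1).
Yara in UTC: 07:15-10:15, 10:30-14:15 (add 1h to convert from UTC-1).
Oliver in UTC: 07:15-16:15, 16:45-17:15 (add 2h to convert from UTC-2).
Ulla in UTC: 08:30-14:15 (add 2h to convert from UTC-2).
Zane ∩ Ravi: 08:00-16:30.
Zane ∩ Ravi ∩ Zubin: 08:00-14:30, 15:00-15:30.
Zane ∩ Ravi ∩ Zubin ∩ Yara: 08:00-10:15, 10:30-14:15.
Zane ∩ Ravi ∩ Zubin ∩ Yara ∩ Oliver: 08:00-10:15, 10:30-14:15.
Zane ∩ Ravi ∩ Zubin ∩ Yara ∩ Oliver ∩ Ulla: 08:30-10:15, 10:30-14:15.
The first common window of at least 30 minutes is 08:30-10:15, so the earliest start is 08:30.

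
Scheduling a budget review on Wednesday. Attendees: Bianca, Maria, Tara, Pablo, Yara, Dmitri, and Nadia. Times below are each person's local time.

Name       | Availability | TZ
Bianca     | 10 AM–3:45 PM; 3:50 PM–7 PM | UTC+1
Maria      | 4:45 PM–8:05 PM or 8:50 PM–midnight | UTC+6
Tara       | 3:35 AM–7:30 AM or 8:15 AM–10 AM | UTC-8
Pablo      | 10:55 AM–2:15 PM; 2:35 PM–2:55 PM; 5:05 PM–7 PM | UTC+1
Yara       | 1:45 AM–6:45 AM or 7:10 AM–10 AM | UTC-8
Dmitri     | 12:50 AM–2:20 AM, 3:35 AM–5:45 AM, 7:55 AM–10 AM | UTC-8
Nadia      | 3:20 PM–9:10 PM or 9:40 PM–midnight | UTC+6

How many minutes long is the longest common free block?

Bianca in UTC: 09:00-14:45, 14:50-18:00 (subtract 1h to convert from UTC+1).
Maria in UTC: 10:45-14:05, 14:50-18:00 (subtract 6h to convert from UTC+6).
Tara in UTC: 11:35-15:30, 16:15-18:00 (add 8h to convert from UTC-8).
Pablo in UTC: 09:55-13:15, 13:35-13:55, 16:05-18:00 (subtract 1h to convert from UTC+1).
Yara in UTC: 09:45-14:45, 15:10-18:00 (add 8h to convert from UTC-8).
Dmitri in UTC: 08:50-10:20, 11:35-13:45, 15:55-18:00 (add 8h to convert from UTC-8).
Nadia in UTC: 09:20-15:10, 15:40-18:00 (subtract 6h to convert from UTC+6).
Bianca ∩ Maria: 10:45-14:05, 14:50-18:00.
Bianca ∩ Maria ∩ Tara: 11:35-14:05, 14:50-15:30, 16:15-18:00.
Bianca ∩ Maria ∩ Tara ∩ Pablo: 11:35-13:15, 13:35-13:55, 16:15-18:00.
Bianca ∩ Maria ∩ Tara ∩ Pablo ∩ Yara: 11:35-13:15, 13:35-13:55, 16:15-18:00.
Bianca ∩ Maria ∩ Tara ∩ Pablo ∩ Yara ∩ Dmitri: 11:35-13:15, 13:35-13:45, 16:15-18:00.
Bianca ∩ Maria ∩ Tara ∩ Pablo ∩ Yara ∩ Dmitri ∩ Nadia: 11:35-13:15, 13:35-13:45, 16:15-18:00.
The longest is 16:15-18:00 at 105 minutes.

105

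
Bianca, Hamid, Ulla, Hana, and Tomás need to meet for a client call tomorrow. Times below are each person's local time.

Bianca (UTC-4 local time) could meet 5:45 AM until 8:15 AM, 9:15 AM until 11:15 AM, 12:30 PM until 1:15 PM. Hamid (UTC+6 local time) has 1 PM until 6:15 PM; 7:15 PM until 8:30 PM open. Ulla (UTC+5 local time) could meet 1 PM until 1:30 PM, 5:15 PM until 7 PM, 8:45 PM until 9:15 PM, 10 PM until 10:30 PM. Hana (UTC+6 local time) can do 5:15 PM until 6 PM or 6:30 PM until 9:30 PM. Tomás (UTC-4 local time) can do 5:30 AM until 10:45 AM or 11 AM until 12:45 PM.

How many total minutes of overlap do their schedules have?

45

Bianca in UTC: 09:45-12:15, 13:15-15:15, 16:30-17:15 (add 4h to convert from UTC-4).
Hamid in UTC: 07:00-12:15, 13:15-14:30 (subtract 6h to convert from UTC+6).
Ulla in UTC: 08:00-08:30, 12:15-14:00, 15:45-16:15, 17:00-17:30 (subtract 5h to convert from UTC+5).
Hana in UTC: 11:15-12:00, 12:30-15:30 (subtract 6h to convert from UTC+6).
Tomás in UTC: 09:30-14:45, 15:00-16:45 (add 4h to convert from UTC-4).
Bianca ∩ Hamid: 09:45-12:15, 13:15-14:30.
Bianca ∩ Hamid ∩ Ulla: 13:15-14:00.
Bianca ∩ Hamid ∩ Ulla ∩ Hana: 13:15-14:00.
Bianca ∩ Hamid ∩ Ulla ∩ Hana ∩ Tomás: 13:15-14:00.
That's a single block of 45 minutes.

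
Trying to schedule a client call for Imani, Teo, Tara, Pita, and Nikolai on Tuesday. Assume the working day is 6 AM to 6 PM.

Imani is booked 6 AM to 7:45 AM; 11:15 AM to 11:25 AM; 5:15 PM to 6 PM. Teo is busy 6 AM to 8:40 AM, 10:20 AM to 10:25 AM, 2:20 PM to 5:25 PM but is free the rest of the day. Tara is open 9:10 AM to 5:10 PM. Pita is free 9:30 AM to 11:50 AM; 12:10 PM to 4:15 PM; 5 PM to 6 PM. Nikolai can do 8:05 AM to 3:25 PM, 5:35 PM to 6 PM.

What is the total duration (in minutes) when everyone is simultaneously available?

255

Imani free: 07:45-11:15, 11:25-17:15 (invert busy blocks within the working day).
Teo free: 08:40-10:20, 10:25-14:20, 17:25-18:00 (invert busy blocks within the working day).
Tara free: 09:10-17:10.
Pita free: 09:30-11:50, 12:10-16:15, 17:00-18:00.
Nikolai free: 08:05-15:25, 17:35-18:00.
Imani ∩ Teo: 08:40-10:20, 10:25-11:15, 11:25-14:20.
Imani ∩ Teo ∩ Tara: 09:10-10:20, 10:25-11:15, 11:25-14:20.
Imani ∩ Teo ∩ Tara ∩ Pita: 09:30-10:20, 10:25-11:15, 11:25-11:50, 12:10-14:20.
Imani ∩ Teo ∩ Tara ∩ Pita ∩ Nikolai: 09:30-10:20, 10:25-11:15, 11:25-11:50, 12:10-14:20.
Summing the common windows: 50 + 50 + 25 + 130 = 255 minutes.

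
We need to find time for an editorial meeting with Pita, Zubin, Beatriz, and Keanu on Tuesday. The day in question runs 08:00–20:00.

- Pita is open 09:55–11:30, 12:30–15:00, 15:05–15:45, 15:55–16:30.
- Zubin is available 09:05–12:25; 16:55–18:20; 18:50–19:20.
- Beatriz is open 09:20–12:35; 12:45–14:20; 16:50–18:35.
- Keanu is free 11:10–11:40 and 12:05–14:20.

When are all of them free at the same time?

Pita ∩ Zubin: 09:55-11:30.
Pita ∩ Zubin ∩ Beatriz: 09:55-11:30.
Pita ∩ Zubin ∩ Beatriz ∩ Keanu: 11:10-11:30.

11:10-11:30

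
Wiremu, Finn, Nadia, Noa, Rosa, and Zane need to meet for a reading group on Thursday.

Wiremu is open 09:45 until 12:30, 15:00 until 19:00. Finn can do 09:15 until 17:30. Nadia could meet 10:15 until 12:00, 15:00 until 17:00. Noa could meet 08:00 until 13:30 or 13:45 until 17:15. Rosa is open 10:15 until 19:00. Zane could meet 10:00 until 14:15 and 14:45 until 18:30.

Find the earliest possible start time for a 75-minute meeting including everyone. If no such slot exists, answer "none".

Wiremu ∩ Finn: 09:45-12:30, 15:00-17:30.
Wiremu ∩ Finn ∩ Nadia: 10:15-12:00, 15:00-17:00.
Wiremu ∩ Finn ∩ Nadia ∩ Noa: 10:15-12:00, 15:00-17:00.
Wiremu ∩ Finn ∩ Nadia ∩ Noa ∩ Rosa: 10:15-12:00, 15:00-17:00.
Wiremu ∩ Finn ∩ Nadia ∩ Noa ∩ Rosa ∩ Zane: 10:15-12:00, 15:00-17:00.
The first common window of at least 75 minutes is 10:15-12:00, so the earliest start is 10:15.

10:15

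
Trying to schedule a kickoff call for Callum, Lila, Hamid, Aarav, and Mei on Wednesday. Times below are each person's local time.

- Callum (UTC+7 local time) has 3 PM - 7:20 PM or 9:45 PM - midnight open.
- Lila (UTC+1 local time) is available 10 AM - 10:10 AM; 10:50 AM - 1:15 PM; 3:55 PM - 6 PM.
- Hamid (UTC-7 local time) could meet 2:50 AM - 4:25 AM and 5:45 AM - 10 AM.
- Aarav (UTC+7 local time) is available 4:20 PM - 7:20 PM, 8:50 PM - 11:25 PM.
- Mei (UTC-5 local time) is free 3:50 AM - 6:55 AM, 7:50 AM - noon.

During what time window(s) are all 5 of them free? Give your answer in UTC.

Callum in UTC: 08:00-12:20, 14:45-17:00 (subtract 7h to convert from UTC+7).
Lila in UTC: 09:00-09:10, 09:50-12:15, 14:55-17:00 (subtract 1h to convert from UTC+1).
Hamid in UTC: 09:50-11:25, 12:45-17:00 (add 7h to convert from UTC-7).
Aarav in UTC: 09:20-12:20, 13:50-16:25 (subtract 7h to convert from UTC+7).
Mei in UTC: 08:50-11:55, 12:50-17:00 (add 5h to convert from UTC-5).
Callum ∩ Lila: 09:00-09:10, 09:50-12:15, 14:55-17:00.
Callum ∩ Lila ∩ Hamid: 09:50-11:25, 14:55-17:00.
Callum ∩ Lila ∩ Hamid ∩ Aarav: 09:50-11:25, 14:55-16:25.
Callum ∩ Lila ∩ Hamid ∩ Aarav ∩ Mei: 09:50-11:25, 14:55-16:25.

09:50-11:25, 14:55-16:25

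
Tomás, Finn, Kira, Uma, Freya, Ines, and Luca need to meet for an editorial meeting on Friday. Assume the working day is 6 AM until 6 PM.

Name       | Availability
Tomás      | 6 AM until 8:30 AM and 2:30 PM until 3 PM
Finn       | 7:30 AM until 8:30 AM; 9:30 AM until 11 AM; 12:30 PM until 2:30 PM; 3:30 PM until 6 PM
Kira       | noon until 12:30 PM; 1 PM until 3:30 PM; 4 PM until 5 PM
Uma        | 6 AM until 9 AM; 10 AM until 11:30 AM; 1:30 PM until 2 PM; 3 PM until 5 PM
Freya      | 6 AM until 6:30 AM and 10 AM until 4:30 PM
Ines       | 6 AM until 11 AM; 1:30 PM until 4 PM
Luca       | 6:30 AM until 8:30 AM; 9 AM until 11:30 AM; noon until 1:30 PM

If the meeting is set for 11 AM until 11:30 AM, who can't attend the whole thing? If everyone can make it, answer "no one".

Tomás: not fully free for 11:00-11:30. Finn: not fully free for 11:00-11:30. Kira: not fully free for 11:00-11:30. Uma: free for 11:00-11:30. Freya: free for 11:00-11:30. Ines: not fully free for 11:00-11:30. Luca: free for 11:00-11:30.

Finn, Ines, Kira, Tomás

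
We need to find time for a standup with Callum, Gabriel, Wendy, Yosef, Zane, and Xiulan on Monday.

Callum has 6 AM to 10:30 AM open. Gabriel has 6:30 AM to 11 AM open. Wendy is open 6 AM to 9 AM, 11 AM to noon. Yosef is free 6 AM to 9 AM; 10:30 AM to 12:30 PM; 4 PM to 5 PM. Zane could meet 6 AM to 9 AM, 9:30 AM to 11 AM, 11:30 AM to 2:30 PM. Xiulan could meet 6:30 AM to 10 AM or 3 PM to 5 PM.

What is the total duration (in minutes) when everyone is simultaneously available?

Callum ∩ Gabriel: 06:30-10:30.
Callum ∩ Gabriel ∩ Wendy: 06:30-09:00.
Callum ∩ Gabriel ∩ Wendy ∩ Yosef: 06:30-09:00.
Callum ∩ Gabriel ∩ Wendy ∩ Yosef ∩ Zane: 06:30-09:00.
Callum ∩ Gabriel ∩ Wendy ∩ Yosef ∩ Zane ∩ Xiulan: 06:30-09:00.
That's a single block of 150 minutes.

150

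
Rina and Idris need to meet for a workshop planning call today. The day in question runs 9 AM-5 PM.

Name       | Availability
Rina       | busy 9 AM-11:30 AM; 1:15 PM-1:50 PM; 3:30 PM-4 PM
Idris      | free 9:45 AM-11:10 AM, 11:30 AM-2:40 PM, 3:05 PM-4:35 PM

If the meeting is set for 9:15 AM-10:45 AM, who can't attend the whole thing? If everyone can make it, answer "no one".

Rina free: 11:30-13:15, 13:50-15:30, 16:00-17:00 (invert busy blocks within the working day).
Idris free: 09:45-11:10, 11:30-14:40, 15:05-16:35.
Rina: not fully free for 09:15-10:45. Idris: not fully free for 09:15-10:45.

Idris, Rina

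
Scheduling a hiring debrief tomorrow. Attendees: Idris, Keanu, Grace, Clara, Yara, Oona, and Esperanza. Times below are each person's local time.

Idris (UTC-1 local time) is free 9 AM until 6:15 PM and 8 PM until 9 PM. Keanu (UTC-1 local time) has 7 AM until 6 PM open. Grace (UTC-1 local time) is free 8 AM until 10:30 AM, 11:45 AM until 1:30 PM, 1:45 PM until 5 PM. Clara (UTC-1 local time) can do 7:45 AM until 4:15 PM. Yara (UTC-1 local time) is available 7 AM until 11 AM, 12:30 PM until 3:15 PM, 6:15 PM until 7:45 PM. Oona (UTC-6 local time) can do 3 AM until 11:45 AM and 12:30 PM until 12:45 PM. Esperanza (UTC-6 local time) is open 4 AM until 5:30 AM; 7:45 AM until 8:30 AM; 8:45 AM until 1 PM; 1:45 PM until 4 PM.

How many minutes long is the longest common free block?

Idris in UTC: 10:00-19:15, 21:00-22:00 (add 1h to convert from UTC-1).
Keanu in UTC: 08:00-19:00 (add 1h to convert from UTC-1).
Grace in UTC: 09:00-11:30, 12:45-14:30, 14:45-18:00 (add 1h to convert from UTC-1).
Clara in UTC: 08:45-17:15 (add 1h to convert from UTC-1).
Yara in UTC: 08:00-12:00, 13:30-16:15, 19:15-20:45 (add 1h to convert from UTC-1).
Oona in UTC: 09:00-17:45, 18:30-18:45 (add 6h to convert from UTC-6).
Esperanza in UTC: 10:00-11:30, 13:45-14:30, 14:45-19:00, 19:45-22:00 (add 6h to convert from UTC-6).
Idris ∩ Keanu: 10:00-19:00.
Idris ∩ Keanu ∩ Grace: 10:00-11:30, 12:45-14:30, 14:45-18:00.
Idris ∩ Keanu ∩ Grace ∩ Clara: 10:00-11:30, 12:45-14:30, 14:45-17:15.
Idris ∩ Keanu ∩ Grace ∩ Clara ∩ Yara: 10:00-11:30, 13:30-14:30, 14:45-16:15.
Idris ∩ Keanu ∩ Grace ∩ Clara ∩ Yara ∩ Oona: 10:00-11:30, 13:30-14:30, 14:45-16:15.
Idris ∩ Keanu ∩ Grace ∩ Clara ∩ Yara ∩ Oona ∩ Esperanza: 10:00-11:30, 13:45-14:30, 14:45-16:15.
So the common availability across everyone is 10:00-11:30, 13:45-14:30, 14:45-16:15.
The longest is 10:00-11:30 at 90 minutes.

90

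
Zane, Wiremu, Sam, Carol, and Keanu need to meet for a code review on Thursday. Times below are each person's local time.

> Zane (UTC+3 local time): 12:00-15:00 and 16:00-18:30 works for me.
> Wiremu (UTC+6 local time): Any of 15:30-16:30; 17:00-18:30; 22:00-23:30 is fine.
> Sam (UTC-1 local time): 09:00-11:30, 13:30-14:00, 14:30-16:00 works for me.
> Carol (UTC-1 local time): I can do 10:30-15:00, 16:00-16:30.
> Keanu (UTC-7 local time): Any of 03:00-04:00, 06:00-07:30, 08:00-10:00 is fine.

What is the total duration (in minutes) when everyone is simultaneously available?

0

Zane in UTC: 09:00-12:00, 13:00-15:30 (subtract 3h to convert from UTC+3).
Wiremu in UTC: 09:30-10:30, 11:00-12:30, 16:00-17:30 (subtract 6h to convert from UTC+6).
Sam in UTC: 10:00-12:30, 14:30-15:00, 15:30-17:00 (add 1h to convert from UTC-1).
Carol in UTC: 11:30-16:00, 17:00-17:30 (add 1h to convert from UTC-1).
Keanu in UTC: 10:00-11:00, 13:00-14:30, 15:00-17:00 (add 7h to convert from UTC-7).
Zane ∩ Wiremu: 09:30-10:30, 11:00-12:00.
Zane ∩ Wiremu ∩ Sam: 10:00-10:30, 11:00-12:00.
Zane ∩ Wiremu ∩ Sam ∩ Carol: 11:30-12:00.
Zane ∩ Wiremu ∩ Sam ∩ Carol ∩ Keanu: ∅.
There is no time when everyone is free.
There is no common window, so the total is 0 minutes.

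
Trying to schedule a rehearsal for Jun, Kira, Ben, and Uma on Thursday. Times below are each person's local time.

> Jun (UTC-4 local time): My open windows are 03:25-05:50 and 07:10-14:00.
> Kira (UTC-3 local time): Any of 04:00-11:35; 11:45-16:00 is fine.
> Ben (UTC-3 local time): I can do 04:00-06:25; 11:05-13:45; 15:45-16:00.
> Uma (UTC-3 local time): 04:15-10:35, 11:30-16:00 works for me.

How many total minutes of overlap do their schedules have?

245

Jun in UTC: 07:25-09:50, 11:10-18:00 (add 4h to convert from UTC-4).
Kira in UTC: 07:00-14:35, 14:45-19:00 (add 3h to convert from UTC-3).
Ben in UTC: 07:00-09:25, 14:05-16:45, 18:45-19:00 (add 3h to convert from UTC-3).
Uma in UTC: 07:15-13:35, 14:30-19:00 (add 3h to convert from UTC-3).
Jun ∩ Kira: 07:25-09:50, 11:10-14:35, 14:45-18:00.
Jun ∩ Kira ∩ Ben: 07:25-09:25, 14:05-14:35, 14:45-16:45.
Jun ∩ Kira ∩ Ben ∩ Uma: 07:25-09:25, 14:30-14:35, 14:45-16:45.
Summing the common windows: 120 + 5 + 120 = 245 minutes.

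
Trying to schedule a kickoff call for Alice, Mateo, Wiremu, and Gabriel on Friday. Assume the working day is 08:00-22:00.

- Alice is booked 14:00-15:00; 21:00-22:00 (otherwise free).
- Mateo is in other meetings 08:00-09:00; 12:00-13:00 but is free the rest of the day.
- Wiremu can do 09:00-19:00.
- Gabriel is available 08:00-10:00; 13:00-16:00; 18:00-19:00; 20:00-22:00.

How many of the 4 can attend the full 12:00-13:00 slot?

Alice free: 08:00-14:00, 15:00-21:00 (invert busy blocks within the working day).
Mateo free: 09:00-12:00, 13:00-22:00 (invert busy blocks within the working day).
Wiremu free: 09:00-19:00.
Gabriel free: 08:00-10:00, 13:00-16:00, 18:00-19:00, 20:00-22:00.
Alice and Wiremu can make the full 12:00-13:00 slot — that's 2.

2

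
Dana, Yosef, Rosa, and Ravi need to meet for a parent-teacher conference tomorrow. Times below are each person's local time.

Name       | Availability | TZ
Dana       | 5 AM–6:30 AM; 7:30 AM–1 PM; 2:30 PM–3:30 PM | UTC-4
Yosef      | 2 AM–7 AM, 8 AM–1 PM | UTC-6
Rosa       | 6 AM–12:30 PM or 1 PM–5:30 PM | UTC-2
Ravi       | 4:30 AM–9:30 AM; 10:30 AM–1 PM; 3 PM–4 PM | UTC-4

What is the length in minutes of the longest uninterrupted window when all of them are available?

120

Dana in UTC: 09:00-10:30, 11:30-17:00, 18:30-19:30 (add 4h to convert from UTC-4).
Yosef in UTC: 08:00-13:00, 14:00-19:00 (add 6h to convert from UTC-6).
Rosa in UTC: 08:00-14:30, 15:00-19:30 (add 2h to convert from UTC-2).
Ravi in UTC: 08:30-13:30, 14:30-17:00, 19:00-20:00 (add 4h to convert from UTC-4).
Dana ∩ Yosef: 09:00-10:30, 11:30-13:00, 14:00-17:00, 18:30-19:00.
Dana ∩ Yosef ∩ Rosa: 09:00-10:30, 11:30-13:00, 14:00-14:30, 15:00-17:00, 18:30-19:00.
Dana ∩ Yosef ∩ Rosa ∩ Ravi: 09:00-10:30, 11:30-13:00, 15:00-17:00.
So the common availability across everyone is 09:00-10:30, 11:30-13:00, 15:00-17:00.
The longest is 15:00-17:00 at 120 minutes.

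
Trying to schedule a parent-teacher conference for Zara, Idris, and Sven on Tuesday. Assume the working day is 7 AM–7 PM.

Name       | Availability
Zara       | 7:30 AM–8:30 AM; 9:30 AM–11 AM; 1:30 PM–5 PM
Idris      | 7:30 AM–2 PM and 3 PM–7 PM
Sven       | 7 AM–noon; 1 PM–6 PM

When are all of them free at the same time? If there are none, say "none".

Zara ∩ Idris: 07:30-08:30, 09:30-11:00, 13:30-14:00, 15:00-17:00.
Zara ∩ Idris ∩ Sven: 07:30-08:30, 09:30-11:00, 13:30-14:00, 15:00-17:00.
So the common availability across everyone is 07:30-08:30, 09:30-11:00, 13:30-14:00, 15:00-17:00.

07:30-08:30, 09:30-11:00, 13:30-14:00, 15:00-17:00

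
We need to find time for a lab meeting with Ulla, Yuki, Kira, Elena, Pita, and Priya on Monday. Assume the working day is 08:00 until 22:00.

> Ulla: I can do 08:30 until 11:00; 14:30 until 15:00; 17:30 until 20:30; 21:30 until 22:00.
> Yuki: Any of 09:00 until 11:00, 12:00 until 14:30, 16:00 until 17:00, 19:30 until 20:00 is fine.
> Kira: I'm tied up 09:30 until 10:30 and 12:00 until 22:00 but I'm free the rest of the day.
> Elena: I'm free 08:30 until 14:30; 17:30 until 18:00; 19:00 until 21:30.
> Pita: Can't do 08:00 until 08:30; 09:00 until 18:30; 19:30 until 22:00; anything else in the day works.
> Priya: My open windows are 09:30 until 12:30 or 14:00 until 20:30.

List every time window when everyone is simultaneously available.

none

Ulla free: 08:30-11:00, 14:30-15:00, 17:30-20:30, 21:30-22:00.
Yuki free: 09:00-11:00, 12:00-14:30, 16:00-17:00, 19:30-20:00.
Kira free: 08:00-09:30, 10:30-12:00 (invert busy blocks within the working day).
Elena free: 08:30-14:30, 17:30-18:00, 19:00-21:30.
Pita free: 08:30-09:00, 18:30-19:30 (invert busy blocks within the working day).
Priya free: 09:30-12:30, 14:00-20:30.
Ulla ∩ Yuki: 09:00-11:00, 19:30-20:00.
Ulla ∩ Yuki ∩ Kira: 09:00-09:30, 10:30-11:00.
Ulla ∩ Yuki ∩ Kira ∩ Elena: 09:00-09:30, 10:30-11:00.
Ulla ∩ Yuki ∩ Kira ∩ Elena ∩ Pita: ∅.
Ulla ∩ Yuki ∩ Kira ∩ Elena ∩ Pita ∩ Priya: ∅.
There is no time when everyone is free.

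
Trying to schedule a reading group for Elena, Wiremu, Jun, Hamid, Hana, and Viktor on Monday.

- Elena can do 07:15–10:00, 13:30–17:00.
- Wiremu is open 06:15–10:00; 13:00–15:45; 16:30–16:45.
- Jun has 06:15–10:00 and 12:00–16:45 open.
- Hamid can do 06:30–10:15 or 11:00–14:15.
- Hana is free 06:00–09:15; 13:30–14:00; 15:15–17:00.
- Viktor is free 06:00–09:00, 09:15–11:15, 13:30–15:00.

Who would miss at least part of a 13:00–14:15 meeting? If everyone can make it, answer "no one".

Elena: not fully free for 13:00-14:15. Wiremu: free for 13:00-14:15. Jun: free for 13:00-14:15. Hamid: free for 13:00-14:15. Hana: not fully free for 13:00-14:15. Viktor: not fully free for 13:00-14:15.

Elena, Hana, Viktor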